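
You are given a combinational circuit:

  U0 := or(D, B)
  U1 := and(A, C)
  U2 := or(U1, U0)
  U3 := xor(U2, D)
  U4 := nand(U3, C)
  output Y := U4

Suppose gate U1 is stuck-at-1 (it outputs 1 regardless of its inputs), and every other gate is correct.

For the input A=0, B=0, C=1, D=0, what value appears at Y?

Propagate with U1 forced: U0=0, U1=1 [stuck-at-1], U2=1, U3=1, U4=0.
So Y = 0. (Without the fault it would be 1.)

0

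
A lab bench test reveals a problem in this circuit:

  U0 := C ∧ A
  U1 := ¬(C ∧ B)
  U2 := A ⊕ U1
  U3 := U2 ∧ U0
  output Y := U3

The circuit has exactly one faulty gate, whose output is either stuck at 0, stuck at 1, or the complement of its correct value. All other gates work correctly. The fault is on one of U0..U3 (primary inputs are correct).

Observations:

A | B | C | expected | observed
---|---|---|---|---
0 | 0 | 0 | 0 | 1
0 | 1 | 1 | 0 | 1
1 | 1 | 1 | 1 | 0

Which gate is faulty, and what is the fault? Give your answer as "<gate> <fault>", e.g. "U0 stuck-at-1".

U3 inverted output

Fault-free values for test 1 (A=0, B=0, C=0): U0=0, U1=1, U2=1, U3=0, giving Y=0. Observed 1.
Test 1: faults giving observed 1 are {U0 stuck-at-1, U0 inverted output, U3 stuck-at-1, U3 inverted output}.
Test 2 (A=0, B=1, C=1): fault-free U0=0, U1=0, U2=0, U3=0 → 0; observed 1. Eliminates U0 stuck-at-1, U0 inverted output.
Test 3 (A=1, B=1, C=1): fault-free U0=1, U1=0, U2=1, U3=1 → 1; observed 0. Eliminates U3 stuck-at-1.
Only U3 inverted output is consistent with every test.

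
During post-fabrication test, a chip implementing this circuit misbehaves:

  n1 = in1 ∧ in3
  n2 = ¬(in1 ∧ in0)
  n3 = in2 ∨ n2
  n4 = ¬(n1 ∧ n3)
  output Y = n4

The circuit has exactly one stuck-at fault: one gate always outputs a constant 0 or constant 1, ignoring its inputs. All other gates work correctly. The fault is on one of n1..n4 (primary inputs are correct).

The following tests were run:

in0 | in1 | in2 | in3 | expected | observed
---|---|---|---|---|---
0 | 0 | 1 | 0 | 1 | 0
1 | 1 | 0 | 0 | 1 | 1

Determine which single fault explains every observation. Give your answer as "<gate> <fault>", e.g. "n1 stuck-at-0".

Fault-free values for test 1 (in0=0, in1=0, in2=1, in3=0): n1=0, n2=1, n3=1, n4=1, giving Y=1. Observed 0.
Test 1: faults giving observed 0 are {n1 stuck-at-1, n4 stuck-at-0}.
Test 2 (in0=1, in1=1, in2=0, in3=0): fault-free n1=0, n2=0, n3=0, n4=1 → 1; observed 1. Eliminates n4 stuck-at-0.
Only n1 stuck-at-1 is consistent with every test.

n1 stuck-at-1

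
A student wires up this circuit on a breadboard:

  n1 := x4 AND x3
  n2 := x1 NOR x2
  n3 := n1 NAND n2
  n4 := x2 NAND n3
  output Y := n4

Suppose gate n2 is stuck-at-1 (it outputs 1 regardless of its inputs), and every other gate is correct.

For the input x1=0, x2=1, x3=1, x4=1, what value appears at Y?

1

Propagate with n2 forced: n1=1, n2=1 [stuck-at-1], n3=0, n4=1.
So Y = 1. (Without the fault it would be 0.)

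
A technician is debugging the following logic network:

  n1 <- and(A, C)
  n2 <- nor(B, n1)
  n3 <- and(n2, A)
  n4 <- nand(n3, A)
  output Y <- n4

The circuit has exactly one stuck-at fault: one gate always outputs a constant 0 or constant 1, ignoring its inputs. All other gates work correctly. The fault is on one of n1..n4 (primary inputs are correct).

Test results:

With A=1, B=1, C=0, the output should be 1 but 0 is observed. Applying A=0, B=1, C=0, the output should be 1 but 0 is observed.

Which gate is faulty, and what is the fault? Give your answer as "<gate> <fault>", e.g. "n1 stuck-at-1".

Fault-free values for test 1 (A=1, B=1, C=0): n1=0, n2=0, n3=0, n4=1, giving Y=1. Observed 0.
Test 1: faults giving observed 0 are {n2 stuck-at-1, n3 stuck-at-1, n4 stuck-at-0}.
Test 2 (A=0, B=1, C=0): fault-free n1=0, n2=0, n3=0, n4=1 → 1; observed 0. Eliminates n2 stuck-at-1, n3 stuck-at-1.
Only n4 stuck-at-0 is consistent with every test.

n4 stuck-at-0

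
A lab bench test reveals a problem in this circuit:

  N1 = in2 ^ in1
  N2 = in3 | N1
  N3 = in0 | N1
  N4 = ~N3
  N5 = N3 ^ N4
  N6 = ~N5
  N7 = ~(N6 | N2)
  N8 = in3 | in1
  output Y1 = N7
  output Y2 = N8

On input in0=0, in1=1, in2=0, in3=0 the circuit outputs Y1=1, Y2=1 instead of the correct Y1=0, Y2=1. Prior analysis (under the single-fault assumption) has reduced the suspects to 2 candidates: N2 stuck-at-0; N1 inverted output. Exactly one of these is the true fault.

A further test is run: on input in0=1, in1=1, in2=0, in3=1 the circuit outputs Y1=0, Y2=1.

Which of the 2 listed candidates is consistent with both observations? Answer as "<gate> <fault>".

N1 inverted output

Evaluate each candidate on input in0=1, in1=1, in2=0, in3=1:
  N2 stuck-at-0: N1=1, N2=0 [stuck-at-0], N3=1, N4=0, N5=1, N6=0, N7=1, N8=1 → Y1=1, Y2=1 — eliminated
  N1 inverted output: N1=0 [inverted output], N2=1, N3=1, N4=0, N5=1, N6=0, N7=0, N8=1 → Y1=0, Y2=1 — matches
Only N1 inverted output reproduces the observed Y1=0, Y2=1.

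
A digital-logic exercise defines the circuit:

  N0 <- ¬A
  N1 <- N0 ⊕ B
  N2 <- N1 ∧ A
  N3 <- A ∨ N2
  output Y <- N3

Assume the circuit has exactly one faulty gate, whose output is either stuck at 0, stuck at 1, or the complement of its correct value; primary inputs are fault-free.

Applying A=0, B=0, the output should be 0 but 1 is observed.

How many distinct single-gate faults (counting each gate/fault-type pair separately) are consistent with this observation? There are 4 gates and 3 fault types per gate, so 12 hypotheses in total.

4

Fault-free: N0=1, N1=1, N2=0, N3=0 → 0. Observed 1.
  N0 stuck-at-0: output 0 ✗
  N0 stuck-at-1: output 0 ✗
  N0 inverted output: output 0 ✗
  N1 stuck-at-0: output 0 ✗
  N1 stuck-at-1: output 0 ✗
  N1 inverted output: output 0 ✗
  N2 stuck-at-0: output 0 ✗
  N2 stuck-at-1: output 1 ✓
  N2 inverted output: output 1 ✓
  N3 stuck-at-0: output 0 ✗
  N3 stuck-at-1: output 1 ✓
  N3 inverted output: output 1 ✓
Consistent faults: {N2 stuck-at-1, N2 inverted output, N3 stuck-at-1, N3 inverted output} — 4 in all.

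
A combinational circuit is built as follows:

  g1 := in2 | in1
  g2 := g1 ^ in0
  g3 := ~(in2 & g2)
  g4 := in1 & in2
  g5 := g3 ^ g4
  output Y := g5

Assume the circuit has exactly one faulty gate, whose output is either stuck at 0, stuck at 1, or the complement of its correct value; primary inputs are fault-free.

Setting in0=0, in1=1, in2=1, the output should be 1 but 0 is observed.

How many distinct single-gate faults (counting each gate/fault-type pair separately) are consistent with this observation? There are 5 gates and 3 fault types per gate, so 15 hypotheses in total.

Fault-free: g1=1, g2=1, g3=0, g4=1, g5=1 → 1. Observed 0.
  g1: stuck-at-0, inverted output ✓; others ✗
  g2: stuck-at-0, inverted output ✓; others ✗
  g3: stuck-at-1, inverted output ✓; others ✗
  g4: stuck-at-0, inverted output ✓; others ✗
  g5: stuck-at-0, inverted output ✓; others ✗
Consistent faults: {g1 stuck-at-0, g1 inverted output, g2 stuck-at-0, g2 inverted output, g3 stuck-at-1, g3 inverted output, g4 stuck-at-0, g4 inverted output, g5 stuck-at-0, g5 inverted output} — 10 in all.

10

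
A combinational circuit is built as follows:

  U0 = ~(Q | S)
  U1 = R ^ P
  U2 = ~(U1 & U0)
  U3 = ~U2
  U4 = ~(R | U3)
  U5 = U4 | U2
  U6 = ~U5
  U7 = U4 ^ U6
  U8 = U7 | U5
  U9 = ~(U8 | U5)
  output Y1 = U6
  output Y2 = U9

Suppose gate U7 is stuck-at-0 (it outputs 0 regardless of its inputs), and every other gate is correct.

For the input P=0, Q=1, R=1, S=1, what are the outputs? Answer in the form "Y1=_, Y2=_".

Propagate with U7 forced: U0=0, U1=1, U2=1, U3=0, U4=0, U5=1, U6=0, U7=0 [stuck-at-0], U8=1, U9=0.
So the outputs are Y1=0, Y2=0. (Same as the fault-free value — the fault is masked on this input.)

Y1=0, Y2=0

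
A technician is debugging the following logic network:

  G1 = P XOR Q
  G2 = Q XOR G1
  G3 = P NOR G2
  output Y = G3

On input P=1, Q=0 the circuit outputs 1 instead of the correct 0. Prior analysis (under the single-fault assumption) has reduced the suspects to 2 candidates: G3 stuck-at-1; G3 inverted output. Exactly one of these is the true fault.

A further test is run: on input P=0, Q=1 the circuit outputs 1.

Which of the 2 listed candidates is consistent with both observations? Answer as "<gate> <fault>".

G3 stuck-at-1

Evaluate each candidate on input P=0, Q=1:
  G3 stuck-at-1: G1=1, G2=0, G3=1 [stuck-at-1] → 1 — matches
  G3 inverted output: G1=1, G2=0, G3=0 [inverted output] → 0 — eliminated
Only G3 stuck-at-1 reproduces the observed 1.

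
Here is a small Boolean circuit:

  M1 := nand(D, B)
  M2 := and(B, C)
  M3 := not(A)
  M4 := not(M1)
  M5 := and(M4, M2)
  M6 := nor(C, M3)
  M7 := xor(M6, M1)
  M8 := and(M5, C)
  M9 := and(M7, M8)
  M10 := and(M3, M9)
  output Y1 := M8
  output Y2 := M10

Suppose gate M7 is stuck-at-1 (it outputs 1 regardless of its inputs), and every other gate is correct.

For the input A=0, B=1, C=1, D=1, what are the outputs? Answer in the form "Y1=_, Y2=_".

Propagate with M7 forced: M1=0, M2=1, M3=1, M4=1, M5=1, M6=0, M7=1 [stuck-at-1], M8=1, M9=1, M10=1.
So the outputs are Y1=1, Y2=1. (Without the fault they would be Y1=1, Y2=0.)

Y1=1, Y2=1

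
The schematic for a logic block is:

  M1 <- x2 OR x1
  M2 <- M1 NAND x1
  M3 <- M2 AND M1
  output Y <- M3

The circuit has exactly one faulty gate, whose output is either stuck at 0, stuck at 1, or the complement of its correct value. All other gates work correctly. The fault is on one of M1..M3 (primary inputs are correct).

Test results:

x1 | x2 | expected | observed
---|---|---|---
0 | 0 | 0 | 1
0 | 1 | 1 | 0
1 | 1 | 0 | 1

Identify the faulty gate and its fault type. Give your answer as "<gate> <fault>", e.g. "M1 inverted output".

M3 inverted output

Fault-free values for test 1 (x1=0, x2=0): M1=0, M2=1, M3=0, giving Y=0. Observed 1.
Test 1: faults giving observed 1 are {M1 stuck-at-1, M1 inverted output, M3 stuck-at-1, M3 inverted output}.
Test 2 (x1=0, x2=1): fault-free M1=1, M2=1, M3=1 → 1; observed 0. Eliminates M1 stuck-at-1, M3 stuck-at-1.
Test 3 (x1=1, x2=1): fault-free M1=1, M2=0, M3=0 → 0; observed 1. Eliminates M1 inverted output.
Only M3 inverted output is consistent with every test.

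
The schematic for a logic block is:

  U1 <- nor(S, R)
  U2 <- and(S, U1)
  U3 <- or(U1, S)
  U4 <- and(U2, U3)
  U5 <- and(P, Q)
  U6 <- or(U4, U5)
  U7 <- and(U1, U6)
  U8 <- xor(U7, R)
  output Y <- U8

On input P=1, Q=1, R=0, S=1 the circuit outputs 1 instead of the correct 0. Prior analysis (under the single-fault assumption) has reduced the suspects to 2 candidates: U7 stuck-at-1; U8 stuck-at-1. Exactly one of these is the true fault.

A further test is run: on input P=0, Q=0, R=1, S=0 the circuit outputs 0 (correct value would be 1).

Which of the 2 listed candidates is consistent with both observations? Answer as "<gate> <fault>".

Evaluate each candidate on input P=0, Q=0, R=1, S=0:
  U7 stuck-at-1: U1=0, U2=0, U3=0, U4=0, U5=0, U6=0, U7=1 [stuck-at-1], U8=0 → 0 — matches
  U8 stuck-at-1: U1=0, U2=0, U3=0, U4=0, U5=0, U6=0, U7=0, U8=1 [stuck-at-1] → 1 — eliminated
Only U7 stuck-at-1 reproduces the observed 0.

U7 stuck-at-1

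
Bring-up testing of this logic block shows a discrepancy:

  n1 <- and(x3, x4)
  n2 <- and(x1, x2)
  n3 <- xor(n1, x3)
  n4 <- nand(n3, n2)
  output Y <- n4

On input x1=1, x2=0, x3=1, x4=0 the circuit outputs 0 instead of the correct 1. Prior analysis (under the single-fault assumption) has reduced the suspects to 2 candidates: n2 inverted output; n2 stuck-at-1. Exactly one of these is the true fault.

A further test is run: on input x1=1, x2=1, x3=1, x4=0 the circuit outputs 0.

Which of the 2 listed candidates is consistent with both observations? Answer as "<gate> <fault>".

Evaluate each candidate on input x1=1, x2=1, x3=1, x4=0:
  n2 inverted output: n1=0, n2=0 [inverted output], n3=1, n4=1 → 1 — eliminated
  n2 stuck-at-1: n1=0, n2=1 [stuck-at-1], n3=1, n4=0 → 0 — matches
Only n2 stuck-at-1 reproduces the observed 0.

n2 stuck-at-1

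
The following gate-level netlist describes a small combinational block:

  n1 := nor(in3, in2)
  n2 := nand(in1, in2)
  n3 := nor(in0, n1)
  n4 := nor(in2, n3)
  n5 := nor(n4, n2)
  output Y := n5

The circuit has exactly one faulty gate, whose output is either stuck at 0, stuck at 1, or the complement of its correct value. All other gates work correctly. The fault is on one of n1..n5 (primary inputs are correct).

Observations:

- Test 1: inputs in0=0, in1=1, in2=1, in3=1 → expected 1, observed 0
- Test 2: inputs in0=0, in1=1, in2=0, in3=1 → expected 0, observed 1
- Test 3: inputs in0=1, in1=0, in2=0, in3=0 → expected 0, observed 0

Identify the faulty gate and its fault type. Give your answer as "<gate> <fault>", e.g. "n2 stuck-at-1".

Fault-free values for test 1 (in0=0, in1=1, in2=1, in3=1): n1=0, n2=0, n3=1, n4=0, n5=1, giving Y=1. Observed 0.
Test 1: faults giving observed 0 are {n2 stuck-at-1, n2 inverted output, n4 stuck-at-1, n4 inverted output, n5 stuck-at-0, n5 inverted output}.
Test 2 (in0=0, in1=1, in2=0, in3=1): fault-free n1=0, n2=1, n3=1, n4=0, n5=0 → 0; observed 1. Eliminates n2 stuck-at-1, n4 stuck-at-1, n4 inverted output, n5 stuck-at-0.
Test 3 (in0=1, in1=0, in2=0, in3=0): fault-free n1=1, n2=1, n3=0, n4=1, n5=0 → 0; observed 0. Eliminates n5 inverted output.
Only n2 inverted output is consistent with every test.

n2 inverted output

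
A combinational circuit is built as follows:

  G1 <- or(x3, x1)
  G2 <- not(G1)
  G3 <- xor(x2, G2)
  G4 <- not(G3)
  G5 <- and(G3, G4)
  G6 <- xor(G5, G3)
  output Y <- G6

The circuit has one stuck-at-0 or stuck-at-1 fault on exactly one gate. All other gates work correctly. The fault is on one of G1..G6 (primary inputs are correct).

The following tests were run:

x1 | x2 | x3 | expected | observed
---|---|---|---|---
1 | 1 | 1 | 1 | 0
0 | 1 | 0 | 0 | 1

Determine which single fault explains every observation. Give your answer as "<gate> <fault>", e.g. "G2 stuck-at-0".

Fault-free values for test 1 (x1=1, x2=1, x3=1): G1=1, G2=0, G3=1, G4=0, G5=0, G6=1, giving Y=1. Observed 0.
Test 1: faults giving observed 0 are {G1 stuck-at-0, G2 stuck-at-1, G3 stuck-at-0, G4 stuck-at-1, G5 stuck-at-1, G6 stuck-at-0}.
Test 2 (x1=0, x2=1, x3=0): fault-free G1=0, G2=1, G3=0, G4=1, G5=0, G6=0 → 0; observed 1. Eliminates G1 stuck-at-0, G2 stuck-at-1, G3 stuck-at-0, G4 stuck-at-1, G6 stuck-at-0.
Only G5 stuck-at-1 is consistent with every test.

G5 stuck-at-1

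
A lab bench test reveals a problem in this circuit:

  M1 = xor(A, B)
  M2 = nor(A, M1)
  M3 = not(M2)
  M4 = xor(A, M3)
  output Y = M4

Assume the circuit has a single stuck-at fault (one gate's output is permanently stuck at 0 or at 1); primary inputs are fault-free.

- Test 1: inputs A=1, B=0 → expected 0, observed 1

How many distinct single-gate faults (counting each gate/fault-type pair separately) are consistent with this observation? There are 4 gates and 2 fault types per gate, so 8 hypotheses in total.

Fault-free: M1=1, M2=0, M3=1, M4=0 → 0. Observed 1.
  M1 stuck-at-0: output 0 ✗
  M1 stuck-at-1: output 0 ✗
  M2 stuck-at-0: output 0 ✗
  M2 stuck-at-1: output 1 ✓
  M3 stuck-at-0: output 1 ✓
  M3 stuck-at-1: output 0 ✗
  M4 stuck-at-0: output 0 ✗
  M4 stuck-at-1: output 1 ✓
Consistent faults: {M2 stuck-at-1, M3 stuck-at-0, M4 stuck-at-1} — 3 in all.

3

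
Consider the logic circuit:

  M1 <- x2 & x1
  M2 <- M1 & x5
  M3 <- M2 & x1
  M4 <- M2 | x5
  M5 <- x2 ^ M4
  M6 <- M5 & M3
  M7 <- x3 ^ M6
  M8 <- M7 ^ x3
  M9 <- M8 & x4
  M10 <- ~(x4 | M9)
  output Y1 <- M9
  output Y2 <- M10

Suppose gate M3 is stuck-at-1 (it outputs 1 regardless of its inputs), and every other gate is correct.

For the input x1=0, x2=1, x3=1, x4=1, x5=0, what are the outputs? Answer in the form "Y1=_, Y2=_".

Propagate with M3 forced: M1=0, M2=0, M3=1 [stuck-at-1], M4=0, M5=1, M6=1, M7=0, M8=1, M9=1, M10=0.
So the outputs are Y1=1, Y2=0. (Without the fault they would be Y1=0, Y2=0.)

Y1=1, Y2=0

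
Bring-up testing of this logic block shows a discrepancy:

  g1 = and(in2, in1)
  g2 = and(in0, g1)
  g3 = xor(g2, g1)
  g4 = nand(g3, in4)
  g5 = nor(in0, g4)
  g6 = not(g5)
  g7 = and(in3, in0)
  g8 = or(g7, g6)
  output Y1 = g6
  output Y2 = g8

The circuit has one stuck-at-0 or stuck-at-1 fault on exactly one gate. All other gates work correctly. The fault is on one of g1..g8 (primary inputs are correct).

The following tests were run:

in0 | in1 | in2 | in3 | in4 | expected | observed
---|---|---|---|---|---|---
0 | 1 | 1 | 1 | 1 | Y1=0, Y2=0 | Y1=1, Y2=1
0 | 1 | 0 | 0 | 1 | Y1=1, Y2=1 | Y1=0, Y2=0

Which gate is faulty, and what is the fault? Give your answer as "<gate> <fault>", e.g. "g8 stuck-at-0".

Fault-free values for test 1 (in0=0, in1=1, in2=1, in3=1, in4=1): g1=1, g2=0, g3=1, g4=0, g5=1, g6=0, g7=0, g8=0, giving Y1=0, Y2=0. Observed Y1=1, Y2=1.
Test 1: faults giving observed Y1=1, Y2=1 are {g1 stuck-at-0, g2 stuck-at-1, g3 stuck-at-0, g4 stuck-at-1, g5 stuck-at-0, g6 stuck-at-1}.
Test 2 (in0=0, in1=1, in2=0, in3=0, in4=1): fault-free g1=0, g2=0, g3=0, g4=1, g5=0, g6=1, g7=0, g8=1 → Y1=1, Y2=1; observed Y1=0, Y2=0. Eliminates g1 stuck-at-0, g3 stuck-at-0, g4 stuck-at-1, g5 stuck-at-0, g6 stuck-at-1.
Only g2 stuck-at-1 is consistent with every test.

g2 stuck-at-1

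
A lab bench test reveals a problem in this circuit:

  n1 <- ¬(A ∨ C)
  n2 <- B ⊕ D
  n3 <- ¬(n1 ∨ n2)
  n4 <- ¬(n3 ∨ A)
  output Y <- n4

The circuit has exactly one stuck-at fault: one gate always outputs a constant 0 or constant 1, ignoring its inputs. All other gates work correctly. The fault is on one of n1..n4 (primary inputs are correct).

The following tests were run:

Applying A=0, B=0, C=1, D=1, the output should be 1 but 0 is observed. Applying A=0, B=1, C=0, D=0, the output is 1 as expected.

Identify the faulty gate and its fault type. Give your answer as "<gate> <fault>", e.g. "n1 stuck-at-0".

n2 stuck-at-0

Fault-free values for test 1 (A=0, B=0, C=1, D=1): n1=0, n2=1, n3=0, n4=1, giving Y=1. Observed 0.
Test 1: faults giving observed 0 are {n2 stuck-at-0, n3 stuck-at-1, n4 stuck-at-0}.
Test 2 (A=0, B=1, C=0, D=0): fault-free n1=1, n2=1, n3=0, n4=1 → 1; observed 1. Eliminates n3 stuck-at-1, n4 stuck-at-0.
Only n2 stuck-at-0 is consistent with every test.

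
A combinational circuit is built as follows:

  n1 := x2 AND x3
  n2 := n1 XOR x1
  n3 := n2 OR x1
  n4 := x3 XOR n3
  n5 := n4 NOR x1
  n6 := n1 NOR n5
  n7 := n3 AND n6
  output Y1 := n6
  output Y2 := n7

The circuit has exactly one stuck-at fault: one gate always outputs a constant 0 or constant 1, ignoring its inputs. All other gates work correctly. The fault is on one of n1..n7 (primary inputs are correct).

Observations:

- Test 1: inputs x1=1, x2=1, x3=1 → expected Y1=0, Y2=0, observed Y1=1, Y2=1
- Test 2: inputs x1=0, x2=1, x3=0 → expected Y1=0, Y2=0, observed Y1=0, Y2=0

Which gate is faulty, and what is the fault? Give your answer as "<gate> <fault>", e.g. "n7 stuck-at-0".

Fault-free values for test 1 (x1=1, x2=1, x3=1): n1=1, n2=0, n3=1, n4=0, n5=0, n6=0, n7=0, giving Y1=0, Y2=0. Observed Y1=1, Y2=1.
Test 1: faults giving observed Y1=1, Y2=1 are {n1 stuck-at-0, n6 stuck-at-1}.
Test 2 (x1=0, x2=1, x3=0): fault-free n1=0, n2=0, n3=0, n4=0, n5=1, n6=0, n7=0 → Y1=0, Y2=0; observed Y1=0, Y2=0. Eliminates n6 stuck-at-1.
Only n1 stuck-at-0 is consistent with every test.

n1 stuck-at-0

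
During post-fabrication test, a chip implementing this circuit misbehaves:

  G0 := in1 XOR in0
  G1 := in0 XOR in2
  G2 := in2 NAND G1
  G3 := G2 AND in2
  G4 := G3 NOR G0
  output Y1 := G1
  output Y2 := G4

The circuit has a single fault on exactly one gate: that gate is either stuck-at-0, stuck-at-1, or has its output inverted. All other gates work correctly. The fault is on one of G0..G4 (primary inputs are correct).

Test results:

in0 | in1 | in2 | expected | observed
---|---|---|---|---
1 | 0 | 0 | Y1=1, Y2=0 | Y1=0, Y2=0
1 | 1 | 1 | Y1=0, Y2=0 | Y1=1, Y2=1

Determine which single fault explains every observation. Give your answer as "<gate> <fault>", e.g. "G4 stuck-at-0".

G1 inverted output

Fault-free values for test 1 (in0=1, in1=0, in2=0): G0=1, G1=1, G2=1, G3=0, G4=0, giving Y1=1, Y2=0. Observed Y1=0, Y2=0.
Test 1: faults giving observed Y1=0, Y2=0 are {G1 stuck-at-0, G1 inverted output}.
Test 2 (in0=1, in1=1, in2=1): fault-free G0=0, G1=0, G2=1, G3=1, G4=0 → Y1=0, Y2=0; observed Y1=1, Y2=1. Eliminates G1 stuck-at-0.
Only G1 inverted output is consistent with every test.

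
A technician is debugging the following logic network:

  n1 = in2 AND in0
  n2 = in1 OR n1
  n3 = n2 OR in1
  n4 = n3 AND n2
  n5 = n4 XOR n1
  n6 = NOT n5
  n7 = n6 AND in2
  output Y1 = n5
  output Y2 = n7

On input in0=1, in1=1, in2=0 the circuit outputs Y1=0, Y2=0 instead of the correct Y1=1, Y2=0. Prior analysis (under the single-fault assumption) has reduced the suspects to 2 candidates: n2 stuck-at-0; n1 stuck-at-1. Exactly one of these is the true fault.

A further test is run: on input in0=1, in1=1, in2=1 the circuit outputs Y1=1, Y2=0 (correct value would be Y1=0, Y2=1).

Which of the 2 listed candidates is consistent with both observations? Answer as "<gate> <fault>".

n2 stuck-at-0

Evaluate each candidate on input in0=1, in1=1, in2=1:
  n2 stuck-at-0: n1=1, n2=0 [stuck-at-0], n3=1, n4=0, n5=1, n6=0, n7=0 → Y1=1, Y2=0 — matches
  n1 stuck-at-1: n1=1 [stuck-at-1], n2=1, n3=1, n4=1, n5=0, n6=1, n7=1 → Y1=0, Y2=1 — eliminated
Only n2 stuck-at-0 reproduces the observed Y1=1, Y2=0.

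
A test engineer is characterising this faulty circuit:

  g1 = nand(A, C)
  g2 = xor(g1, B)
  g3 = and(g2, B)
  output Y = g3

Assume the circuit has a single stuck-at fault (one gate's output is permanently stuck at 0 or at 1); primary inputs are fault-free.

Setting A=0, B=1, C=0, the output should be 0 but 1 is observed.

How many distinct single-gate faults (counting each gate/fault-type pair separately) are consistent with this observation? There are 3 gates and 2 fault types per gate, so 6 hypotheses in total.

Fault-free: g1=1, g2=0, g3=0 → 0. Observed 1.
  g1 stuck-at-0: output 1 ✓
  g1 stuck-at-1: output 0 ✗
  g2 stuck-at-0: output 0 ✗
  g2 stuck-at-1: output 1 ✓
  g3 stuck-at-0: output 0 ✗
  g3 stuck-at-1: output 1 ✓
Consistent faults: {g1 stuck-at-0, g2 stuck-at-1, g3 stuck-at-1} — 3 in all.

3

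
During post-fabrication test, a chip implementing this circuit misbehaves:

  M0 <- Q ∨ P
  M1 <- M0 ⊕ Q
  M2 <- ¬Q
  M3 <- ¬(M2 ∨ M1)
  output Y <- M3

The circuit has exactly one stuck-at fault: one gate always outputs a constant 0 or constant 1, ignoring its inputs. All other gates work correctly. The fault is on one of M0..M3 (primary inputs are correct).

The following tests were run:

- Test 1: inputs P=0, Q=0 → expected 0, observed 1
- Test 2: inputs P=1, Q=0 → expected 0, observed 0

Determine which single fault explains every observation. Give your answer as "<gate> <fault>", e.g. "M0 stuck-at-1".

Fault-free values for test 1 (P=0, Q=0): M0=0, M1=0, M2=1, M3=0, giving Y=0. Observed 1.
Test 1: faults giving observed 1 are {M2 stuck-at-0, M3 stuck-at-1}.
Test 2 (P=1, Q=0): fault-free M0=1, M1=1, M2=1, M3=0 → 0; observed 0. Eliminates M3 stuck-at-1.
Only M2 stuck-at-0 is consistent with every test.

M2 stuck-at-0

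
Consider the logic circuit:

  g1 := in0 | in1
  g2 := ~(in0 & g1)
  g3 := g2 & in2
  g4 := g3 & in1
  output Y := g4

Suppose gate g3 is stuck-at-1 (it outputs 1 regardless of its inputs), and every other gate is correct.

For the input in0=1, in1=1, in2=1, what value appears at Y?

1

Propagate with g3 forced: g1=1, g2=0, g3=1 [stuck-at-1], g4=1.
So Y = 1. (Without the fault it would be 0.)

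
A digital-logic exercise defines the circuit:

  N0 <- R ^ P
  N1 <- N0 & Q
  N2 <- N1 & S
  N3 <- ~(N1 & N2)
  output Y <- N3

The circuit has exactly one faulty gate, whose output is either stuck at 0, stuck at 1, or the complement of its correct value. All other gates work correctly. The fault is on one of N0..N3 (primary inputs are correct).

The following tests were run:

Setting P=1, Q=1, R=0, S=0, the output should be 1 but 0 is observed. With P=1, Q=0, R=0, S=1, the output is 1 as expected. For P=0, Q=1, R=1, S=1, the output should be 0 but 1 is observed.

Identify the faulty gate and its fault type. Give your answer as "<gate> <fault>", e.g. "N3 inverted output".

Fault-free values for test 1 (P=1, Q=1, R=0, S=0): N0=1, N1=1, N2=0, N3=1, giving Y=1. Observed 0.
Test 1: faults giving observed 0 are {N2 stuck-at-1, N2 inverted output, N3 stuck-at-0, N3 inverted output}.
Test 2 (P=1, Q=0, R=0, S=1): fault-free N0=1, N1=0, N2=0, N3=1 → 1; observed 1. Eliminates N3 stuck-at-0, N3 inverted output.
Test 3 (P=0, Q=1, R=1, S=1): fault-free N0=1, N1=1, N2=1, N3=0 → 0; observed 1. Eliminates N2 stuck-at-1.
Only N2 inverted output is consistent with every test.

N2 inverted output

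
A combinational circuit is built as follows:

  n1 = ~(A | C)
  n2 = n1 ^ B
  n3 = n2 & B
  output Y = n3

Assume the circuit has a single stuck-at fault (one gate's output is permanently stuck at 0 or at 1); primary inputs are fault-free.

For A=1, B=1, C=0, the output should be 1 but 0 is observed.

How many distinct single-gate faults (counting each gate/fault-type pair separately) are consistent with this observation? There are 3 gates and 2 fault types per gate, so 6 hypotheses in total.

Fault-free: n1=0, n2=1, n3=1 → 1. Observed 0.
  n1 stuck-at-0: output 1 ✗
  n1 stuck-at-1: output 0 ✓
  n2 stuck-at-0: output 0 ✓
  n2 stuck-at-1: output 1 ✗
  n3 stuck-at-0: output 0 ✓
  n3 stuck-at-1: output 1 ✗
Consistent faults: {n1 stuck-at-1, n2 stuck-at-0, n3 stuck-at-0} — 3 in all.

3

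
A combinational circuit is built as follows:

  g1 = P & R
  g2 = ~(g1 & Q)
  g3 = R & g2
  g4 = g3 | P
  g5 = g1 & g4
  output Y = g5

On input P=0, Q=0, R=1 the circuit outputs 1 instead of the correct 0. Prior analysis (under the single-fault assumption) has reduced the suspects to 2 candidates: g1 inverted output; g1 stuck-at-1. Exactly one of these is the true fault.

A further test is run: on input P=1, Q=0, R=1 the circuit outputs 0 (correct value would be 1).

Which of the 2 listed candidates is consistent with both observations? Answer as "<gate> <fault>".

Evaluate each candidate on input P=1, Q=0, R=1:
  g1 inverted output: g1=0 [inverted output], g2=1, g3=1, g4=1, g5=0 → 0 — matches
  g1 stuck-at-1: g1=1 [stuck-at-1], g2=1, g3=1, g4=1, g5=1 → 1 — eliminated
Only g1 inverted output reproduces the observed 0.

g1 inverted output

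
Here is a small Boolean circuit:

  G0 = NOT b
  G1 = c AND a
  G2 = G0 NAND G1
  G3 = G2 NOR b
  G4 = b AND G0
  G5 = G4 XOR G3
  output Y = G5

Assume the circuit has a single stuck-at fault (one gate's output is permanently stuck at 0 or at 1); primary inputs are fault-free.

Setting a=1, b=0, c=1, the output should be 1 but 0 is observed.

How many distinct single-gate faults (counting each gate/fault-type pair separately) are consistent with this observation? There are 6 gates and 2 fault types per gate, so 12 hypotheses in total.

6

Fault-free: G0=1, G1=1, G2=0, G3=1, G4=0, G5=1 → 1. Observed 0.
  G0 stuck-at-0: output 0 ✓
  G0 stuck-at-1: output 1 ✗
  G1 stuck-at-0: output 0 ✓
  G1 stuck-at-1: output 1 ✗
  G2 stuck-at-0: output 1 ✗
  G2 stuck-at-1: output 0 ✓
  G3 stuck-at-0: output 0 ✓
  G3 stuck-at-1: output 1 ✗
  G4 stuck-at-0: output 1 ✗
  G4 stuck-at-1: output 0 ✓
  G5 stuck-at-0: output 0 ✓
  G5 stuck-at-1: output 1 ✗
Consistent faults: {G0 stuck-at-0, G1 stuck-at-0, G2 stuck-at-1, G3 stuck-at-0, G4 stuck-at-1, G5 stuck-at-0} — 6 in all.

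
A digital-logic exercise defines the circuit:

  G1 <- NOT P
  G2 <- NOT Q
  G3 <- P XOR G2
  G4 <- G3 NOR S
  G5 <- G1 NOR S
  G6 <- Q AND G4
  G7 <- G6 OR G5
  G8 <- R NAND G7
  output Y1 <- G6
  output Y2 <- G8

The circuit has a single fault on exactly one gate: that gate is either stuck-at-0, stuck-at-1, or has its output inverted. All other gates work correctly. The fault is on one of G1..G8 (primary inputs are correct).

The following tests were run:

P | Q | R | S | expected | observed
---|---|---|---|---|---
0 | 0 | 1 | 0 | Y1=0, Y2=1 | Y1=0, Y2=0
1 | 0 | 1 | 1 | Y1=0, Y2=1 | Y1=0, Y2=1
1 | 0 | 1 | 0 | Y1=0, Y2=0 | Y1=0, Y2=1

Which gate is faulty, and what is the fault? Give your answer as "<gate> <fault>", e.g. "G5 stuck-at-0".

G1 inverted output

Fault-free values for test 1 (P=0, Q=0, R=1, S=0): G1=1, G2=1, G3=1, G4=0, G5=0, G6=0, G7=0, G8=1, giving Y1=0, Y2=1. Observed Y1=0, Y2=0.
Test 1: faults giving observed Y1=0, Y2=0 are {G1 stuck-at-0, G1 inverted output, G5 stuck-at-1, G5 inverted output, G7 stuck-at-1, G7 inverted output, G8 stuck-at-0, G8 inverted output}.
Test 2 (P=1, Q=0, R=1, S=1): fault-free G1=0, G2=1, G3=0, G4=0, G5=0, G6=0, G7=0, G8=1 → Y1=0, Y2=1; observed Y1=0, Y2=1. Eliminates G5 stuck-at-1, G5 inverted output, G7 stuck-at-1, G7 inverted output, G8 stuck-at-0, G8 inverted output.
Test 3 (P=1, Q=0, R=1, S=0): fault-free G1=0, G2=1, G3=0, G4=1, G5=1, G6=0, G7=1, G8=0 → Y1=0, Y2=0; observed Y1=0, Y2=1. Eliminates G1 stuck-at-0.
Only G1 inverted output is consistent with every test.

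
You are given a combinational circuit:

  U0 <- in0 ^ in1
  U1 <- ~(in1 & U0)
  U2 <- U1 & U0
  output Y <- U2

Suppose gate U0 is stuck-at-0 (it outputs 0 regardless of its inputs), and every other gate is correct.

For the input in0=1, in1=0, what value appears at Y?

0

Propagate with U0 forced: U0=0 [stuck-at-0], U1=1, U2=0.
So Y = 0. (Without the fault it would be 1.)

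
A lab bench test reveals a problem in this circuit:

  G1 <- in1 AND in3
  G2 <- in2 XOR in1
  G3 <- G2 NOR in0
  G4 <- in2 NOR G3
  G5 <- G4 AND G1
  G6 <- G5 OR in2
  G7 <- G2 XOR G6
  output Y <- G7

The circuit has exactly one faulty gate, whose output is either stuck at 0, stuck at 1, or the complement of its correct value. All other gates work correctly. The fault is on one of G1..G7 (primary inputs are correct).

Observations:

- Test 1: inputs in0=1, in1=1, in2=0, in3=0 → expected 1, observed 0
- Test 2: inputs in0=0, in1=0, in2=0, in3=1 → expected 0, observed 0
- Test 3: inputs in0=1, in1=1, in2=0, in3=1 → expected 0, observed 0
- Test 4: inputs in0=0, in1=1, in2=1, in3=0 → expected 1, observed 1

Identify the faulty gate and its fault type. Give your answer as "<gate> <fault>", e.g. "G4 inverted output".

G1 stuck-at-1

Fault-free values for test 1 (in0=1, in1=1, in2=0, in3=0): G1=0, G2=1, G3=0, G4=1, G5=0, G6=0, G7=1, giving Y=1. Observed 0.
Test 1: faults giving observed 0 are {G1 stuck-at-1, G1 inverted output, G2 stuck-at-0, G2 inverted output, G5 stuck-at-1, G5 inverted output, G6 stuck-at-1, G6 inverted output, G7 stuck-at-0, G7 inverted output}.
Test 2 (in0=0, in1=0, in2=0, in3=1): fault-free G1=0, G2=0, G3=1, G4=0, G5=0, G6=0, G7=0 → 0; observed 0. Eliminates G2 inverted output, G5 stuck-at-1, G5 inverted output, G6 stuck-at-1, G6 inverted output, G7 inverted output.
Test 3 (in0=1, in1=1, in2=0, in3=1): fault-free G1=1, G2=1, G3=0, G4=1, G5=1, G6=1, G7=0 → 0; observed 0. Eliminates G1 inverted output, G2 stuck-at-0.
Test 4 (in0=0, in1=1, in2=1, in3=0): fault-free G1=0, G2=0, G3=1, G4=0, G5=0, G6=1, G7=1 → 1; observed 1. Eliminates G7 stuck-at-0.
Only G1 stuck-at-1 is consistent with every test.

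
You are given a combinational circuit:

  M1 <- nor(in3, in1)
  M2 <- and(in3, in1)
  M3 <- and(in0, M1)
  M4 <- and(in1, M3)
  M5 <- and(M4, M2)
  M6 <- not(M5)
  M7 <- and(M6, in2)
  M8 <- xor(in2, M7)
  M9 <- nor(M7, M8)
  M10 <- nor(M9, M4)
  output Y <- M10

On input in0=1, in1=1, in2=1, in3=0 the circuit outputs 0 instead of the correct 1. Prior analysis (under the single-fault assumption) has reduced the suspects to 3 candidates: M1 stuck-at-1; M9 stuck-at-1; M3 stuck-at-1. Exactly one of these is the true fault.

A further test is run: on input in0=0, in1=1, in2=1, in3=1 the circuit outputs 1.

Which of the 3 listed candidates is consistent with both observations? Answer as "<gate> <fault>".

Evaluate each candidate on input in0=0, in1=1, in2=1, in3=1:
  M1 stuck-at-1: M1=1 [stuck-at-1], M2=1, M3=0, M4=0, M5=0, M6=1, M7=1, M8=0, M9=0, M10=1 → 1 — matches
  M9 stuck-at-1: M1=0, M2=1, M3=0, M4=0, M5=0, M6=1, M7=1, M8=0, M9=1 [stuck-at-1], M10=0 → 0 — eliminated
  M3 stuck-at-1: M1=0, M2=1, M3=1 [stuck-at-1], M4=1, M5=1, M6=0, M7=0, M8=1, M9=0, M10=0 → 0 — eliminated
Only M1 stuck-at-1 reproduces the observed 1.

M1 stuck-at-1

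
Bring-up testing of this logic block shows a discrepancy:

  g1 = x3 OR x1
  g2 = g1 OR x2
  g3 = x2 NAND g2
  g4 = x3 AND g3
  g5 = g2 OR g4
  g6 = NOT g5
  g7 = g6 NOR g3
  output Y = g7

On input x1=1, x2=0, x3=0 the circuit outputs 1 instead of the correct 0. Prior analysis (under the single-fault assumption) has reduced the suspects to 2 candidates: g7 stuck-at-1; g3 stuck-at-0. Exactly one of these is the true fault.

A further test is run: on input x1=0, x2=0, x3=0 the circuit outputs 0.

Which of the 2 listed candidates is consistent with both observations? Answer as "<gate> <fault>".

Evaluate each candidate on input x1=0, x2=0, x3=0:
  g7 stuck-at-1: g1=0, g2=0, g3=1, g4=0, g5=0, g6=1, g7=1 [stuck-at-1] → 1 — eliminated
  g3 stuck-at-0: g1=0, g2=0, g3=0 [stuck-at-0], g4=0, g5=0, g6=1, g7=0 → 0 — matches
Only g3 stuck-at-0 reproduces the observed 0.

g3 stuck-at-0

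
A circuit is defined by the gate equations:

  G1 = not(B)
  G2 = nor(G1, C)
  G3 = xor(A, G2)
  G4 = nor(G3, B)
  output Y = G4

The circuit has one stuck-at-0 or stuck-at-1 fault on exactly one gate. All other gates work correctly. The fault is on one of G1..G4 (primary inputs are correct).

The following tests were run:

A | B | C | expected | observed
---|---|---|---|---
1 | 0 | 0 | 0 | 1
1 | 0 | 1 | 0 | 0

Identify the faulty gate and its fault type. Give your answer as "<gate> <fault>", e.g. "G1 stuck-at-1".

G1 stuck-at-0

Fault-free values for test 1 (A=1, B=0, C=0): G1=1, G2=0, G3=1, G4=0, giving Y=0. Observed 1.
Test 1: faults giving observed 1 are {G1 stuck-at-0, G2 stuck-at-1, G3 stuck-at-0, G4 stuck-at-1}.
Test 2 (A=1, B=0, C=1): fault-free G1=1, G2=0, G3=1, G4=0 → 0; observed 0. Eliminates G2 stuck-at-1, G3 stuck-at-0, G4 stuck-at-1.
Only G1 stuck-at-0 is consistent with every test.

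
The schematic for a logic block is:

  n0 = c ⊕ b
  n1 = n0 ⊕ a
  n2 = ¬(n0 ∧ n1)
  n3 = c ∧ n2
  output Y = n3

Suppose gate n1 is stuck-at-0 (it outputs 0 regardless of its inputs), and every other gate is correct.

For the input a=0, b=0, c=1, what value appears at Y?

Propagate with n1 forced: n0=1, n1=0 [stuck-at-0], n2=1, n3=1.
So Y = 1. (Without the fault it would be 0.)

1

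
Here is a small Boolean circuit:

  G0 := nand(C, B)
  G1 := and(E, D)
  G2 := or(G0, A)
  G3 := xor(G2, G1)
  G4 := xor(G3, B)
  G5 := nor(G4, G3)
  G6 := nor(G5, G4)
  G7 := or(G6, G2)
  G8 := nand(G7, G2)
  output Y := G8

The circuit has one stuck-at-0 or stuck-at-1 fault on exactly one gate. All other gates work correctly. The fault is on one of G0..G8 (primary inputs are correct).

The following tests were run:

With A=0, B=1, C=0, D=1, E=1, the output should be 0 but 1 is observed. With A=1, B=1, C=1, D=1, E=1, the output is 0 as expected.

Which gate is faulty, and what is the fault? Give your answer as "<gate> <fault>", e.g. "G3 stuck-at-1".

G0 stuck-at-0

Fault-free values for test 1 (A=0, B=1, C=0, D=1, E=1): G0=1, G1=1, G2=1, G3=0, G4=1, G5=0, G6=0, G7=1, G8=0, giving Y=0. Observed 1.
Test 1: faults giving observed 1 are {G0 stuck-at-0, G2 stuck-at-0, G7 stuck-at-0, G8 stuck-at-1}.
Test 2 (A=1, B=1, C=1, D=1, E=1): fault-free G0=0, G1=1, G2=1, G3=0, G4=1, G5=0, G6=0, G7=1, G8=0 → 0; observed 0. Eliminates G2 stuck-at-0, G7 stuck-at-0, G8 stuck-at-1.
Only G0 stuck-at-0 is consistent with every test.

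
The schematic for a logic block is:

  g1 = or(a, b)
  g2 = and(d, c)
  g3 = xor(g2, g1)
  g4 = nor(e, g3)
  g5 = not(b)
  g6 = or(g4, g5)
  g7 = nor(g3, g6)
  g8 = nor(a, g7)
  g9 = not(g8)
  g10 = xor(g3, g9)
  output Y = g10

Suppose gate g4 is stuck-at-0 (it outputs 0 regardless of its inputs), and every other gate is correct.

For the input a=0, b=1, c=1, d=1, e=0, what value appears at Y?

Propagate with g4 forced: g1=1, g2=1, g3=0, g4=0 [stuck-at-0], g5=0, g6=0, g7=1, g8=0, g9=1, g10=1.
So Y = 1. (Without the fault it would be 0.)

1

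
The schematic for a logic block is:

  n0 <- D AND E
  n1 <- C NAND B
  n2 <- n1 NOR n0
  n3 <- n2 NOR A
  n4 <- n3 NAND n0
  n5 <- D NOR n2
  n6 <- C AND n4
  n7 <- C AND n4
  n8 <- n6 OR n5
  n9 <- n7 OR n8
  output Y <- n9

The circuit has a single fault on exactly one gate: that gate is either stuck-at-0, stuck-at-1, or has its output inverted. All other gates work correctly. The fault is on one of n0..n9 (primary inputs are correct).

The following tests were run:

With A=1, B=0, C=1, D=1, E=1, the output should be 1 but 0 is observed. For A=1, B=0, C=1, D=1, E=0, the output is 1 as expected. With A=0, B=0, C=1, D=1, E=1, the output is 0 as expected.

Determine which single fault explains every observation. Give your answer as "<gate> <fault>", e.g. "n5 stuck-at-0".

Fault-free values for test 1 (A=1, B=0, C=1, D=1, E=1): n0=1, n1=1, n2=0, n3=0, n4=1, n5=0, n6=1, n7=1, n8=1, n9=1, giving Y=1. Observed 0.
Test 1: faults giving observed 0 are {n3 stuck-at-1, n3 inverted output, n4 stuck-at-0, n4 inverted output, n9 stuck-at-0, n9 inverted output}.
Test 2 (A=1, B=0, C=1, D=1, E=0): fault-free n0=0, n1=1, n2=0, n3=0, n4=1, n5=0, n6=1, n7=1, n8=1, n9=1 → 1; observed 1. Eliminates n4 stuck-at-0, n4 inverted output, n9 stuck-at-0, n9 inverted output.
Test 3 (A=0, B=0, C=1, D=1, E=1): fault-free n0=1, n1=1, n2=0, n3=1, n4=0, n5=0, n6=0, n7=0, n8=0, n9=0 → 0; observed 0. Eliminates n3 inverted output.
Only n3 stuck-at-1 is consistent with every test.

n3 stuck-at-1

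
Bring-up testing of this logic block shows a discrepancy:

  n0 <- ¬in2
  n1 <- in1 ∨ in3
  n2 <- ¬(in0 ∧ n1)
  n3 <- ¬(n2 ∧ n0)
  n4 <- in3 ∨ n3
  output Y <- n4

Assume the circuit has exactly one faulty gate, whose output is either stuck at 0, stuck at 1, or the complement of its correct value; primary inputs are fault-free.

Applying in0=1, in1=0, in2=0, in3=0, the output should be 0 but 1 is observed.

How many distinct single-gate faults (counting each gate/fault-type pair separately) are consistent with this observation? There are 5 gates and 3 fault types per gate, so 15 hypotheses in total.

Fault-free: n0=1, n1=0, n2=1, n3=0, n4=0 → 0. Observed 1.
  n0: stuck-at-0, inverted output ✓; others ✗
  n1: stuck-at-1, inverted output ✓; others ✗
  n2: stuck-at-0, inverted output ✓; others ✗
  n3: stuck-at-1, inverted output ✓; others ✗
  n4: stuck-at-1, inverted output ✓; others ✗
Consistent faults: {n0 stuck-at-0, n0 inverted output, n1 stuck-at-1, n1 inverted output, n2 stuck-at-0, n2 inverted output, n3 stuck-at-1, n3 inverted output, n4 stuck-at-1, n4 inverted output} — 10 in all.

10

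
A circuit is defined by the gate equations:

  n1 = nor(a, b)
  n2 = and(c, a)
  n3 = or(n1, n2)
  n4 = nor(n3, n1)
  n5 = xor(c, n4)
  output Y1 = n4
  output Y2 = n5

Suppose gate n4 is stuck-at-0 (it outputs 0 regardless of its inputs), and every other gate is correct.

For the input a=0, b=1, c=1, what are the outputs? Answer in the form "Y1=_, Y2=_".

Y1=0, Y2=1

Propagate with n4 forced: n1=0, n2=0, n3=0, n4=0 [stuck-at-0], n5=1.
So the outputs are Y1=0, Y2=1. (Without the fault they would be Y1=1, Y2=0.)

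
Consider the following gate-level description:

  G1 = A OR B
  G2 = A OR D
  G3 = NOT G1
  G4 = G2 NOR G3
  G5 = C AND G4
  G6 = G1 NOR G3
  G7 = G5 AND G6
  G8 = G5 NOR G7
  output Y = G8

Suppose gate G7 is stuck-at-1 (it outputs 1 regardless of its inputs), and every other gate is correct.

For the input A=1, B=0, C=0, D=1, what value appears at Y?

Propagate with G7 forced: G1=1, G2=1, G3=0, G4=0, G5=0, G6=0, G7=1 [stuck-at-1], G8=0.
So Y = 0. (Without the fault it would be 1.)

0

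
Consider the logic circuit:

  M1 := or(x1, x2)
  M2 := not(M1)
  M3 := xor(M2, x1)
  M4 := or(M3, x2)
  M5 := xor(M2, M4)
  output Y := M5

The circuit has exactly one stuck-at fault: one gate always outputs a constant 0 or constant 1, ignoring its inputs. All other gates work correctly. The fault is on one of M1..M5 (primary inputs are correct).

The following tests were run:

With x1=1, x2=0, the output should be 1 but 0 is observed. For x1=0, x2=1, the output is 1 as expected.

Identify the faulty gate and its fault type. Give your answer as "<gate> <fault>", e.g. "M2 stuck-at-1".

M3 stuck-at-0

Fault-free values for test 1 (x1=1, x2=0): M1=1, M2=0, M3=1, M4=1, M5=1, giving Y=1. Observed 0.
Test 1: faults giving observed 0 are {M3 stuck-at-0, M4 stuck-at-0, M5 stuck-at-0}.
Test 2 (x1=0, x2=1): fault-free M1=1, M2=0, M3=0, M4=1, M5=1 → 1; observed 1. Eliminates M4 stuck-at-0, M5 stuck-at-0.
Only M3 stuck-at-0 is consistent with every test.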